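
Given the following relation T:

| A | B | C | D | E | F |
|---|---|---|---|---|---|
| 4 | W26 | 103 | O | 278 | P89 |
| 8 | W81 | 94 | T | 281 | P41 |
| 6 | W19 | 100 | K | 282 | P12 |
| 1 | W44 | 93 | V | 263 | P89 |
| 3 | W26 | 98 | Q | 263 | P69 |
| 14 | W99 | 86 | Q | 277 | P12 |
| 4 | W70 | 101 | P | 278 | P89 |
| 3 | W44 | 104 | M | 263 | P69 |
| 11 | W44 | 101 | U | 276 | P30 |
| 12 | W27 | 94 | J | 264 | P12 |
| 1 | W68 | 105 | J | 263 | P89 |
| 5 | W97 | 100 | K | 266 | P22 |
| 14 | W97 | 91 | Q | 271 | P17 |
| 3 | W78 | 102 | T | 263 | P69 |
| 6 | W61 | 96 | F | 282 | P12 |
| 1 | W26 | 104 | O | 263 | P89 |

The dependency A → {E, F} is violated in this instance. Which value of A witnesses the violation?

A=4: 2 rows → {E,F} = (278, P89), (278, P89) ✓
A=8: 1 row → {E,F} = (281, P41) ✓
A=6: 2 rows → {E,F} = (282, P12), (282, P12) ✓
A=1: 3 rows → {E,F} = (263, P89), (263, P89), (263, P89) ✓
A=3: 3 rows → {E,F} = (263, P69), (263, P69), (263, P69) ✓
A=14: 2 rows → {E,F} takes values {(277, P12), (271, P17)} — violation
A=11: 1 row → {E,F} = (276, P30) ✓
A=12: 1 row → {E,F} = (264, P12) ✓
A=5: 1 row → {E,F} = (266, P22) ✓
The only A value with inconsistent RHS is A=14.

14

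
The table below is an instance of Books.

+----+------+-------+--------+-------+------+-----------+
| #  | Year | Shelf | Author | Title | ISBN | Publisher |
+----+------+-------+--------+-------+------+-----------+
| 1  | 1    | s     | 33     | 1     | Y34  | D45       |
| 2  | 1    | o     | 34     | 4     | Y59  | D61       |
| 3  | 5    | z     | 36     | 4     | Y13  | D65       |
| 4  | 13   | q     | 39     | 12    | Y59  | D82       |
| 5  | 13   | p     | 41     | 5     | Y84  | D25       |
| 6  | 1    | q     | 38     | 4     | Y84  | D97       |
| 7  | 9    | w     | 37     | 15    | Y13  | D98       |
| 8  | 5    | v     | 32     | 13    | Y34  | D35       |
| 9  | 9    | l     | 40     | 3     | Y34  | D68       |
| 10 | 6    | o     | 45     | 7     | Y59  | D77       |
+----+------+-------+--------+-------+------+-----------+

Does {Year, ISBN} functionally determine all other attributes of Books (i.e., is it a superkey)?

Yes

All 10 rows have distinct {Year, ISBN} values, so {Year, ISBN} → (all attributes) holds and {Year, ISBN} is a superkey.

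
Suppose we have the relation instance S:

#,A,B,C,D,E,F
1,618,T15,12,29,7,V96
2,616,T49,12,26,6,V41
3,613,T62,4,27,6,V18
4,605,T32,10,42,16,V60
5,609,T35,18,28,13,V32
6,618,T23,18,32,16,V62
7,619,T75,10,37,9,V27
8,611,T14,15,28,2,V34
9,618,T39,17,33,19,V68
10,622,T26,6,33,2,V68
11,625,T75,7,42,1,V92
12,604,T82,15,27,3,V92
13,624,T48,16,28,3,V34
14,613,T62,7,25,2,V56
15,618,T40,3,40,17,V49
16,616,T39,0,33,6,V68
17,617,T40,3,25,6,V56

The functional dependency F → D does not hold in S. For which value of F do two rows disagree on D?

F=V96: row 1 → D = 29 ✓
F=V41: row 2 → D = 26 ✓
F=V18: row 3 → D = 27 ✓
F=V60: row 4 → D = 42 ✓
F=V32: row 5 → D = 28 ✓
F=V62: row 6 → D = 32 ✓
F=V27: row 7 → D = 37 ✓
F=V34: rows 8, 13 → D = 28, 28 ✓
F=V68: rows 9, 10, 16 → D = 33, 33, 33 ✓
F=V92: rows 11, 12 → D takes values {42, 27} — violation
F=V56: rows 14, 17 → D = 25, 25 ✓
F=V49: row 15 → D = 40 ✓
The only F value with inconsistent D is F=V92.

V92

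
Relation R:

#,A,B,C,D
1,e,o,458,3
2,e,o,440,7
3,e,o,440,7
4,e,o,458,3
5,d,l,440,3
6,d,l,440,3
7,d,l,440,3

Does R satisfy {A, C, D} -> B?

(A=e, C=458, D=3): rows 1, 4 → B = o, o ✓
(A=e, C=440, D=7): rows 2, 3 → B = o, o ✓
(A=d, C=440, D=3): rows 5, 6, 7 → B = l, l, l ✓
Every {A, C, D} value is associated with a single B value, so {A, C, D} -> B holds.

Yes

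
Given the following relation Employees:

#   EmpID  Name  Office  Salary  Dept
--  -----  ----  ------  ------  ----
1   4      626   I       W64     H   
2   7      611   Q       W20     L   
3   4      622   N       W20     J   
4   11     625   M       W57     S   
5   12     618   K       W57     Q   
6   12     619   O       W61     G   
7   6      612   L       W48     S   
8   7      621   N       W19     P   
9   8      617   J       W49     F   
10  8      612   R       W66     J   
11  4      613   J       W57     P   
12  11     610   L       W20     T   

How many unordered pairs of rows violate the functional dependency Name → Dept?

1

Name=612: violating pairs (7,10) — 1 pair.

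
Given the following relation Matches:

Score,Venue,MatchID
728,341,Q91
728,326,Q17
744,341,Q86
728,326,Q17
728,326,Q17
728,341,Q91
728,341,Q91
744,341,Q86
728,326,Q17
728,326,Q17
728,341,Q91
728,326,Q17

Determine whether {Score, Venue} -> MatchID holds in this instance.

(Score=728, Venue=341): 4 rows → MatchID = Q91, Q91, Q91, Q91 ✓
(Score=728, Venue=326): 6 rows → MatchID = Q17, Q17, Q17, Q17, Q17, Q17 ✓
(Score=744, Venue=341): 2 rows → MatchID = Q86, Q86 ✓
Every {Score, Venue} value is associated with a single MatchID value, so {Score, Venue} -> MatchID holds.

Yes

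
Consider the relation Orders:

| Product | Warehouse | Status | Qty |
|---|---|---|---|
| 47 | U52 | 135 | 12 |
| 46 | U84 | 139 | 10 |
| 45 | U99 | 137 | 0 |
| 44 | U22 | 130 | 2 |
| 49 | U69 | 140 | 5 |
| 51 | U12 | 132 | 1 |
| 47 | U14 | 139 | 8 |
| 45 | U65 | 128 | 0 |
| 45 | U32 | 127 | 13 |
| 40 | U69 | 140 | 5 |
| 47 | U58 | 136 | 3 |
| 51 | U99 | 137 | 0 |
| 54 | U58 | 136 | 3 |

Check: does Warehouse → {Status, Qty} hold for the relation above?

Warehouse=U52: 1 row → {Status,Qty} = (135, 12) ✓
Warehouse=U84: 1 row → {Status,Qty} = (139, 10) ✓
Warehouse=U99: 2 rows → {Status,Qty} = (137, 0), (137, 0) ✓
Warehouse=U22: 1 row → {Status,Qty} = (130, 2) ✓
Warehouse=U69: 2 rows → {Status,Qty} = (140, 5), (140, 5) ✓
Warehouse=U12: 1 row → {Status,Qty} = (132, 1) ✓
Warehouse=U14: 1 row → {Status,Qty} = (139, 8) ✓
Warehouse=U65: 1 row → {Status,Qty} = (128, 0) ✓
Warehouse=U32: 1 row → {Status,Qty} = (127, 13) ✓
Warehouse=U58: 2 rows → {Status,Qty} = (136, 3), (136, 3) ✓
Every Warehouse value is associated with a single {Status, Qty} value, so Warehouse → {Status, Qty} holds.

Yes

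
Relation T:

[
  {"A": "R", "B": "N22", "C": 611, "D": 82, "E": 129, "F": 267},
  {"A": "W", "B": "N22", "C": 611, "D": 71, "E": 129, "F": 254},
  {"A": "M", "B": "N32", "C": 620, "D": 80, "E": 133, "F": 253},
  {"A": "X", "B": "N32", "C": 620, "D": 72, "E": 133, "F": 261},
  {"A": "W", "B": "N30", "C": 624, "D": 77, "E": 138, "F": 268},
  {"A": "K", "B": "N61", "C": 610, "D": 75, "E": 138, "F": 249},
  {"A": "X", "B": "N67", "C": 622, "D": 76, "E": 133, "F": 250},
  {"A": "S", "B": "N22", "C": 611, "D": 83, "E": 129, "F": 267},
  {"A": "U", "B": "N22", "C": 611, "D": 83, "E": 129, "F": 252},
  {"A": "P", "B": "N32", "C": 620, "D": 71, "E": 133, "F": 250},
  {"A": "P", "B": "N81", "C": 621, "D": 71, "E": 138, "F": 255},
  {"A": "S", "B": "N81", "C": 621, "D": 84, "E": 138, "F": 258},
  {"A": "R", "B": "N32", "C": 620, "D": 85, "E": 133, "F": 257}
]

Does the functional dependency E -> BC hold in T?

E=129: 4 rows → {B,C} = (N22, 611), (N22, 611), (N22, 611), (N22, 611) ✓
E=133: 5 rows → {B,C} takes values {(N32, 620), (N67, 622)} — violation
E=138: 4 rows → {B,C} takes values {(N30, 624), (N61, 610), (N81, 621)} — violation
Two rows agree on E but differ on BC, so E -> BC does not hold.

No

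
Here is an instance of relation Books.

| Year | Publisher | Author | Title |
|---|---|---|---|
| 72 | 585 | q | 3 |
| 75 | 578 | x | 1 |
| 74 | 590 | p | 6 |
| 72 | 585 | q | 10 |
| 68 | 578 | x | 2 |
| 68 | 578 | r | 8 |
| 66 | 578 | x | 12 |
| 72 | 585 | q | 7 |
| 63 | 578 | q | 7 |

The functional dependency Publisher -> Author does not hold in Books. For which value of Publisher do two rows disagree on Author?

Publisher=585: 3 rows → Author = q, q, q ✓
Publisher=578: 5 rows → Author takes values {x, r, q} — violation
Publisher=590: 1 row → Author = p ✓
The only Publisher value with inconsistent Author is Publisher=578.

578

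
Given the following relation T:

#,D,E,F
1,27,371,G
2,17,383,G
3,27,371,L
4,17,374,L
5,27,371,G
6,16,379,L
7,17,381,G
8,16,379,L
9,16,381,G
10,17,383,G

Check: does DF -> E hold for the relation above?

No

(D=27, F=G): rows 1, 5 → E = 371, 371 ✓
(D=17, F=G): rows 2, 7, 10 → E takes values {383, 381} — violation
(D=27, F=L): row 3 → E = 371 ✓
(D=17, F=L): row 4 → E = 374 ✓
(D=16, F=L): rows 6, 8 → E = 379, 379 ✓
(D=16, F=G): row 9 → E = 381 ✓
Two rows agree on DF but differ on E, so DF -> E does not hold.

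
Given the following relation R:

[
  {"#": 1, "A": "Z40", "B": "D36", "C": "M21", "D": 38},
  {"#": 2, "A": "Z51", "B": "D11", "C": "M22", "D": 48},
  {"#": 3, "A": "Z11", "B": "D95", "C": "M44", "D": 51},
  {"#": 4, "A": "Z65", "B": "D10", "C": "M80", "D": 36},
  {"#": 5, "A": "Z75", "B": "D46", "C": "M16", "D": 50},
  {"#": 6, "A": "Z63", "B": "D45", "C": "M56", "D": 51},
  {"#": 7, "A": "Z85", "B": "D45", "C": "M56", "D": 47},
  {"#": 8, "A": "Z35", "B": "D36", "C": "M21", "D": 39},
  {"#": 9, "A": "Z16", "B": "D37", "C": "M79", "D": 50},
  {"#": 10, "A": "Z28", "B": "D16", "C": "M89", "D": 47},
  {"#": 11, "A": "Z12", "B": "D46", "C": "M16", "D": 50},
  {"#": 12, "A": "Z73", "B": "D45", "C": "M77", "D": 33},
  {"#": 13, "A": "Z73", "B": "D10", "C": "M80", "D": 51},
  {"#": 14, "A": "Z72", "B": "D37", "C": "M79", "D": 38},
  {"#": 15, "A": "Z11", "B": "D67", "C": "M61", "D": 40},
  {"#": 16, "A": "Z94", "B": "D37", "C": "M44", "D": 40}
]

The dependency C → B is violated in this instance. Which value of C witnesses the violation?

M44

C=M21: rows 1, 8 → B = D36, D36 ✓
C=M22: row 2 → B = D11 ✓
C=M44: rows 3, 16 → B takes values {D95, D37} — violation
C=M80: rows 4, 13 → B = D10, D10 ✓
C=M16: rows 5, 11 → B = D46, D46 ✓
C=M56: rows 6, 7 → B = D45, D45 ✓
C=M79: rows 9, 14 → B = D37, D37 ✓
C=M89: row 10 → B = D16 ✓
C=M77: row 12 → B = D45 ✓
C=M61: row 15 → B = D67 ✓
The only C value with inconsistent B is C=M44.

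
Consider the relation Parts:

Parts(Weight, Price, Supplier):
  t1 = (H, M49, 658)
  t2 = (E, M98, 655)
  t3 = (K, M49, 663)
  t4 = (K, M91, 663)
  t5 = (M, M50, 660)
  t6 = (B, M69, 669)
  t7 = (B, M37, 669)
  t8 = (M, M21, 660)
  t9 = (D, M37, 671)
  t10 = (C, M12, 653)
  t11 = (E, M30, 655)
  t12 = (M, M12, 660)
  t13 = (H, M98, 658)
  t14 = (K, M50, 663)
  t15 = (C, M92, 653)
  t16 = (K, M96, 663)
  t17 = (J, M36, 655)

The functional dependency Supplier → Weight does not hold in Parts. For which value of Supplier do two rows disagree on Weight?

655

Supplier=658: rows 1, 13 → Weight = H, H ✓
Supplier=655: rows 2, 11, 17 → Weight takes values {E, J} — violation
Supplier=663: rows 3, 4, 14, 16 → Weight = K, K, K, K ✓
Supplier=660: rows 5, 8, 12 → Weight = M, M, M ✓
Supplier=669: rows 6, 7 → Weight = B, B ✓
Supplier=671: row 9 → Weight = D ✓
Supplier=653: rows 10, 15 → Weight = C, C ✓
The only Supplier value with inconsistent Weight is Supplier=655.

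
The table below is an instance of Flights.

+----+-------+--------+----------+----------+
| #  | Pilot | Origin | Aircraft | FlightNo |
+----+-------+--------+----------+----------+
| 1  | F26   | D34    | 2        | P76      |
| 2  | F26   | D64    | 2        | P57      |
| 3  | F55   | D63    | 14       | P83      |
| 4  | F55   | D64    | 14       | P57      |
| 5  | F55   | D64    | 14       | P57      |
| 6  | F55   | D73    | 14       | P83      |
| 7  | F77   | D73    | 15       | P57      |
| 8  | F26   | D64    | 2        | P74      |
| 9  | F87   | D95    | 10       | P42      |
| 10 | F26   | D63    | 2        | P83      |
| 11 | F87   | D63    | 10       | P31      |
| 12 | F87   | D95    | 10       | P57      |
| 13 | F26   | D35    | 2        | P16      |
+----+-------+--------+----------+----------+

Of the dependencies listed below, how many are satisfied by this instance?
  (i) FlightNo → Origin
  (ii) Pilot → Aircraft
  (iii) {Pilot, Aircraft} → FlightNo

(i) FlightNo → Origin: FlightNo=P57: rows 2, 4, 5, 7, 12 → Origin takes values {D64, D73, D95} — violation; FlightNo=P83: rows 3, 6, 10 → Origin takes values {D63, D73} — violation — fails.
(ii) Pilot → Aircraft: every LHS value maps to a single RHS value — holds.
(iii) {Pilot, Aircraft} → FlightNo: (Pilot=F26, Aircraft=2): rows 1, 2, 8, 10, 13 → FlightNo takes values {P76, P57, P74, P83, P16} — violation; (Pilot=F55, Aircraft=14): rows 3, 4, 5, 6 → FlightNo takes values {P83, P57} — violation; (Pilot=F87, Aircraft=10): rows 9, 11, 12 → FlightNo takes values {P42, P31, P57} — violation — fails.
1 of the 3 dependencies holds.

1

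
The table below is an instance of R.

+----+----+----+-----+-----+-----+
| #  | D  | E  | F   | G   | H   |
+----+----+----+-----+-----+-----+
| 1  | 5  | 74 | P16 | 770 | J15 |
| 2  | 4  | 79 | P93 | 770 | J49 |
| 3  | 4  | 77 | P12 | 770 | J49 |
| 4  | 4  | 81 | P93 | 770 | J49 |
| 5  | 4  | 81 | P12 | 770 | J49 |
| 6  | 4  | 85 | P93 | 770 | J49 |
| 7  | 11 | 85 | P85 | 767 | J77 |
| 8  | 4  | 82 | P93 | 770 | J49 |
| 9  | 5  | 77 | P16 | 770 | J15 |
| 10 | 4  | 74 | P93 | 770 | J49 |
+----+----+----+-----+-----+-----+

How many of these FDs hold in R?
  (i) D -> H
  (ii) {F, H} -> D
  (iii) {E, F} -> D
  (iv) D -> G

(i) D -> H: every LHS value maps to a single RHS value — holds.
(ii) {F, H} -> D: every LHS value maps to a single RHS value — holds.
(iii) {E, F} -> D: every LHS value maps to a single RHS value — holds.
(iv) D -> G: every LHS value maps to a single RHS value — holds.
4 of the 4 dependencies hold.

4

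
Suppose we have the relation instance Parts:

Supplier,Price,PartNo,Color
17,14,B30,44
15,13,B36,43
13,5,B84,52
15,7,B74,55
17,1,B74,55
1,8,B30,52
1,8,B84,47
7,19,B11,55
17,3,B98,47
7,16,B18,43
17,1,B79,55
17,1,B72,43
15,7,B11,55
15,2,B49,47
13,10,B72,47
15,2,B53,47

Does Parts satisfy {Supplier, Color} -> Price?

(Supplier=17, Color=44): 1 row → Price = 14 ✓
(Supplier=15, Color=43): 1 row → Price = 13 ✓
(Supplier=13, Color=52): 1 row → Price = 5 ✓
(Supplier=15, Color=55): 2 rows → Price = 7, 7 ✓
(Supplier=17, Color=55): 2 rows → Price = 1, 1 ✓
(Supplier=1, Color=52): 1 row → Price = 8 ✓
(Supplier=1, Color=47): 1 row → Price = 8 ✓
(Supplier=7, Color=55): 1 row → Price = 19 ✓
(Supplier=17, Color=47): 1 row → Price = 3 ✓
(Supplier=7, Color=43): 1 row → Price = 16 ✓
(Supplier=17, Color=43): 1 row → Price = 1 ✓
(Supplier=15, Color=47): 2 rows → Price = 2, 2 ✓
(Supplier=13, Color=47): 1 row → Price = 10 ✓
Every {Supplier, Color} value is associated with a single Price value, so {Supplier, Color} -> Price holds.

Yes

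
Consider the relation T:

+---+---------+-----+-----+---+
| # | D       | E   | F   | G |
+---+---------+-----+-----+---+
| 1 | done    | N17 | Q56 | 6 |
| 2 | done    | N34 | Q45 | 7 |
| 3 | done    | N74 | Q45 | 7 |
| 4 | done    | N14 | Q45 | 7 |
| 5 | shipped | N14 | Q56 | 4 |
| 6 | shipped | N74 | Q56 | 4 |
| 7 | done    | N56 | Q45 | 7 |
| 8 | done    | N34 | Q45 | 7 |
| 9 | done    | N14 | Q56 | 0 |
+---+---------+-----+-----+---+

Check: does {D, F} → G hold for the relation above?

(D=done, F=Q56): rows 1, 9 → G takes values {6, 0} — violation
(D=done, F=Q45): rows 2, 3, 4, 7, 8 → G = 7, 7, 7, 7, 7 ✓
(D=shipped, F=Q56): rows 5, 6 → G = 4, 4 ✓
Two rows agree on {D, F} but differ on G, so {D, F} → G does not hold.

No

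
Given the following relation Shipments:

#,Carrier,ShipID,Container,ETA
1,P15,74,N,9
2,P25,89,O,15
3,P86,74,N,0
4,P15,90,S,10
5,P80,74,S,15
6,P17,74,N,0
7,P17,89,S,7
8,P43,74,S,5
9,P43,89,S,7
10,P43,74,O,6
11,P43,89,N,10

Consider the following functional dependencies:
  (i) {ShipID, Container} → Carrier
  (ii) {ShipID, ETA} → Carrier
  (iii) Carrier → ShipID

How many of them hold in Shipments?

0

(i) {ShipID, Container} → Carrier: (ShipID=74, Container=N): rows 1, 3, 6 → Carrier takes values {P15, P86, P17} — violation; (ShipID=74, Container=S): rows 5, 8 → Carrier takes values {P80, P43} — violation; (ShipID=89, Container=S): rows 7, 9 → Carrier takes values {P17, P43} — violation — fails.
(ii) {ShipID, ETA} → Carrier: (ShipID=74, ETA=0): rows 3, 6 → Carrier takes values {P86, P17} — violation; (ShipID=89, ETA=7): rows 7, 9 → Carrier takes values {P17, P43} — violation — fails.
(iii) Carrier → ShipID: Carrier=P15: rows 1, 4 → ShipID takes values {74, 90} — violation; Carrier=P17: rows 6, 7 → ShipID takes values {74, 89} — violation; Carrier=P43: rows 8, 9, 10, 11 → ShipID takes values {74, 89} — violation — fails.
None of the 3 dependencies hold.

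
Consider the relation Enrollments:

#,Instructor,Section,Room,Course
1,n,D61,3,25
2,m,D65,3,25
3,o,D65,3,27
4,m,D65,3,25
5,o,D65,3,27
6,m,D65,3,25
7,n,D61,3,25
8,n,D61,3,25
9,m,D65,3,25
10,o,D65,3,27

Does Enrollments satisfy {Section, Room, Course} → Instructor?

Yes

(Section=D61, Room=3, Course=25): rows 1, 7, 8 → Instructor = n, n, n ✓
(Section=D65, Room=3, Course=25): rows 2, 4, 6, 9 → Instructor = m, m, m, m ✓
(Section=D65, Room=3, Course=27): rows 3, 5, 10 → Instructor = o, o, o ✓
Every {Section, Room, Course} value is associated with a single Instructor value, so {Section, Room, Course} → Instructor holds.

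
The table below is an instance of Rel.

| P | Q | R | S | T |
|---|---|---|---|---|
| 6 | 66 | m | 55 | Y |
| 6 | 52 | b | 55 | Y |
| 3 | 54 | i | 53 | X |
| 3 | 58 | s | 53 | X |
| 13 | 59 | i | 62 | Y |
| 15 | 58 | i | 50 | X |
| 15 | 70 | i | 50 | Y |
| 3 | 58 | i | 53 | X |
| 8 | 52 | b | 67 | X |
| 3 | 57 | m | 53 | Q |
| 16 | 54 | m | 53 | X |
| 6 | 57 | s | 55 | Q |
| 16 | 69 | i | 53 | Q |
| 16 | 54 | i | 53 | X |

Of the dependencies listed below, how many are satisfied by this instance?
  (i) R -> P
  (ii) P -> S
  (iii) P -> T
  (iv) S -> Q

1

(i) R -> P: R=m: 3 rows → P takes values {6, 3, 16} — violation; R=b: 2 rows → P takes values {6, 8} — violation; R=i: 7 rows → P takes values {3, 13, 15, 16} — violation; R=s: 2 rows → P takes values {3, 6} — violation — fails.
(ii) P -> S: every LHS value maps to a single RHS value — holds.
(iii) P -> T: P=6: 3 rows → T takes values {Y, Q} — violation; P=3: 4 rows → T takes values {X, Q} — violation; P=15: 2 rows → T takes values {X, Y} — violation; P=16: 3 rows → T takes values {X, Q} — violation — fails.
(iv) S -> Q: S=55: 3 rows → Q takes values {66, 52, 57} — violation; S=53: 7 rows → Q takes values {54, 58, 57, 69} — violation; S=50: 2 rows → Q takes values {58, 70} — violation — fails.
1 of the 4 dependencies holds.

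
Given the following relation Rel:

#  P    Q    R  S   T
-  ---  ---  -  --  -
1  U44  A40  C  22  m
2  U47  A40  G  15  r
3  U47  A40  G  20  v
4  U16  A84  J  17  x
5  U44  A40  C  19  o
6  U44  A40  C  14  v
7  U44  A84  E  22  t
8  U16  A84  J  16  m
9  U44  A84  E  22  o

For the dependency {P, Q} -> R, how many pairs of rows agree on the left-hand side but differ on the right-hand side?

(P=U44, Q=A40): all 3 rows agree on R — 0 pairs.
(P=U47, Q=A40): all 2 rows agree on R — 0 pairs.
(P=U16, Q=A84): all 2 rows agree on R — 0 pairs.
(P=U44, Q=A84): all 2 rows agree on R — 0 pairs.

0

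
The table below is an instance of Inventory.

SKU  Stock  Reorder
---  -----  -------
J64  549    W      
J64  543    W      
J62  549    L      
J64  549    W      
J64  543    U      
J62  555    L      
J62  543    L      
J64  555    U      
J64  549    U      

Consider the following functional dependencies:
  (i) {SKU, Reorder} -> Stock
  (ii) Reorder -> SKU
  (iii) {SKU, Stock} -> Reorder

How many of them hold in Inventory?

1

(i) {SKU, Reorder} -> Stock: (SKU=J64, Reorder=W): 3 rows → Stock takes values {549, 543} — violation; (SKU=J62, Reorder=L): 3 rows → Stock takes values {549, 555, 543} — violation; (SKU=J64, Reorder=U): 3 rows → Stock takes values {543, 555, 549} — violation — fails.
(ii) Reorder -> SKU: every LHS value maps to a single RHS value — holds.
(iii) {SKU, Stock} -> Reorder: (SKU=J64, Stock=549): 3 rows → Reorder takes values {W, U} — violation; (SKU=J64, Stock=543): 2 rows → Reorder takes values {W, U} — violation — fails.
1 of the 3 dependencies holds.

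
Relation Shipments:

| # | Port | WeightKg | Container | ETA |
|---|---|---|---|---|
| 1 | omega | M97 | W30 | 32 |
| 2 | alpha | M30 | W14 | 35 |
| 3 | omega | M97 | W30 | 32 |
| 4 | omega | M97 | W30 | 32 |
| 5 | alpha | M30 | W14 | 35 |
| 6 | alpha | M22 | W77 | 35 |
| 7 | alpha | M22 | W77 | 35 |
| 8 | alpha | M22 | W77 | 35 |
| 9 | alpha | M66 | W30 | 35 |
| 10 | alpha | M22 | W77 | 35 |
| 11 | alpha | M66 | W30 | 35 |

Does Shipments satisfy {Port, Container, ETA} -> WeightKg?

(Port=omega, Container=W30, ETA=32): rows 1, 3, 4 → WeightKg = M97, M97, M97 ✓
(Port=alpha, Container=W14, ETA=35): rows 2, 5 → WeightKg = M30, M30 ✓
(Port=alpha, Container=W77, ETA=35): rows 6, 7, 8, 10 → WeightKg = M22, M22, M22, M22 ✓
(Port=alpha, Container=W30, ETA=35): rows 9, 11 → WeightKg = M66, M66 ✓
Every {Port, Container, ETA} value is associated with a single WeightKg value, so {Port, Container, ETA} -> WeightKg holds.

Yes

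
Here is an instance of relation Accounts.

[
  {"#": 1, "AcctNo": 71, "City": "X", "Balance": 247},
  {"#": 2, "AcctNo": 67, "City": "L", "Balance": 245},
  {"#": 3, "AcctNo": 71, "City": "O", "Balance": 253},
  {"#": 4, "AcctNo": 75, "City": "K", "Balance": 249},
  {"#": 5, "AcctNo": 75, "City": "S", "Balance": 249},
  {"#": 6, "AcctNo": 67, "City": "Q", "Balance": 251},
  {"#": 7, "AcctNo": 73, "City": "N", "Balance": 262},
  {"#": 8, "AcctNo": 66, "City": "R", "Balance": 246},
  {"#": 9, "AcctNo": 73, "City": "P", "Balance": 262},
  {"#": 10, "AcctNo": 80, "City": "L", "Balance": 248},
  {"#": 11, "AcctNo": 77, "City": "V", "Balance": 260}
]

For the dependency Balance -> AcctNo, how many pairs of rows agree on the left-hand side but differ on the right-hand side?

0

Balance=249: all 2 rows agree on AcctNo — 0 pairs.
Balance=262: all 2 rows agree on AcctNo — 0 pairs.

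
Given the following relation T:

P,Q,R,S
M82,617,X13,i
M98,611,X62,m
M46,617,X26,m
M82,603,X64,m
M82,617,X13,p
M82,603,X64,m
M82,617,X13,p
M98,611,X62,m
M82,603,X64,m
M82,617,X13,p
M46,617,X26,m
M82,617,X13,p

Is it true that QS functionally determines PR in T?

(Q=617, S=i): 1 row → {P,R} = (M82, X13) ✓
(Q=611, S=m): 2 rows → {P,R} = (M98, X62), (M98, X62) ✓
(Q=617, S=m): 2 rows → {P,R} = (M46, X26), (M46, X26) ✓
(Q=603, S=m): 3 rows → {P,R} = (M82, X64), (M82, X64), (M82, X64) ✓
(Q=617, S=p): 4 rows → {P,R} = (M82, X13), (M82, X13), (M82, X13), (M82, X13) ✓
Every QS value is associated with a single PR value, so QS -> PR holds.

Yes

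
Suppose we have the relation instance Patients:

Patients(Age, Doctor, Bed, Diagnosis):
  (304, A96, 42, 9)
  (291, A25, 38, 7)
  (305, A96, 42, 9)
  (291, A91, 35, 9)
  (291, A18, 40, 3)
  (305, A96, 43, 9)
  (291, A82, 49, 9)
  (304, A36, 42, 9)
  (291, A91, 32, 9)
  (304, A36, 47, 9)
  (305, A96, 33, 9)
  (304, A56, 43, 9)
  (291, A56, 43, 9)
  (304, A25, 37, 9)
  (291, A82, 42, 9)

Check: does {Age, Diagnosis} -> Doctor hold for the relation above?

No

(Age=304, Diagnosis=9): 5 rows → Doctor takes values {A96, A36, A56, A25} — violation
(Age=291, Diagnosis=7): 1 row → Doctor = A25 ✓
(Age=305, Diagnosis=9): 3 rows → Doctor = A96, A96, A96 ✓
(Age=291, Diagnosis=9): 5 rows → Doctor takes values {A91, A82, A56} — violation
(Age=291, Diagnosis=3): 1 row → Doctor = A18 ✓
Two rows agree on {Age, Diagnosis} but differ on Doctor, so {Age, Diagnosis} -> Doctor does not hold.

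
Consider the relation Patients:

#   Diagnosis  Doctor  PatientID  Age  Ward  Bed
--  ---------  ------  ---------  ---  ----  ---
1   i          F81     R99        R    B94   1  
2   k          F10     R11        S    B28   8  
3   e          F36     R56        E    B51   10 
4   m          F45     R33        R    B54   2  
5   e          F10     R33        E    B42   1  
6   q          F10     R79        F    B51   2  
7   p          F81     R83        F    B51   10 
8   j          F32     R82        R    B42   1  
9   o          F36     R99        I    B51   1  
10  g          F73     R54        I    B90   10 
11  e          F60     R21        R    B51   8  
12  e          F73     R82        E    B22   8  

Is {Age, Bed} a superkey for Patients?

Rows 1 and 8 have the same {Age, Bed} value (Age=R, Bed=1) but are distinct tuples, so {Age, Bed} does not determine every attribute — not a superkey.

No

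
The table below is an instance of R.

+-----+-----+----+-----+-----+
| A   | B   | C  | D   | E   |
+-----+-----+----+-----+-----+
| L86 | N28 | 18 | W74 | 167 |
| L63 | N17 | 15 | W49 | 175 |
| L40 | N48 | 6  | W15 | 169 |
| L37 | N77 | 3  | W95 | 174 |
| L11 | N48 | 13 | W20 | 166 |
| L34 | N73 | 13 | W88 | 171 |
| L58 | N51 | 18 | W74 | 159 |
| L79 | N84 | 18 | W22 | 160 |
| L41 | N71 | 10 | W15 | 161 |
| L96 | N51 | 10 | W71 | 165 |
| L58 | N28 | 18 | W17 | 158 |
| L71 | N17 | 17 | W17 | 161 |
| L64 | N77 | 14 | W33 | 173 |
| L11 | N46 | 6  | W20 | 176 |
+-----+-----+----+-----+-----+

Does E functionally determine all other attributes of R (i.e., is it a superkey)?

Two distinct rows share E=161, so E does not determine every attribute — not a superkey.

No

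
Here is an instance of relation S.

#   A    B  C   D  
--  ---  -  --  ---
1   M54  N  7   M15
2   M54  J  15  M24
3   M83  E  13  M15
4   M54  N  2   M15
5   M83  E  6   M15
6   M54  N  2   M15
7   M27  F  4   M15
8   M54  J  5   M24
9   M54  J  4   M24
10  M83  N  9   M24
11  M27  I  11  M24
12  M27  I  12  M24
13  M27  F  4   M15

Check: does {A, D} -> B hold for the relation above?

Yes

(A=M54, D=M15): rows 1, 4, 6 → B = N, N, N ✓
(A=M54, D=M24): rows 2, 8, 9 → B = J, J, J ✓
(A=M83, D=M15): rows 3, 5 → B = E, E ✓
(A=M27, D=M15): rows 7, 13 → B = F, F ✓
(A=M83, D=M24): row 10 → B = N ✓
(A=M27, D=M24): rows 11, 12 → B = I, I ✓
Every {A, D} value is associated with a single B value, so {A, D} -> B holds.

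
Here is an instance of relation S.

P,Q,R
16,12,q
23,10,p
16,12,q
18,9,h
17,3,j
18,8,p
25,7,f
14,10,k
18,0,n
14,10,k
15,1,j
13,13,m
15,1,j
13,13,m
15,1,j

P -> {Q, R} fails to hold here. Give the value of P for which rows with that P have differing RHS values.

18

P=16: 2 rows → {Q,R} = (12, q), (12, q) ✓
P=23: 1 row → {Q,R} = (10, p) ✓
P=18: 3 rows → {Q,R} takes values {(9, h), (8, p), (0, n)} — violation
P=17: 1 row → {Q,R} = (3, j) ✓
P=25: 1 row → {Q,R} = (7, f) ✓
P=14: 2 rows → {Q,R} = (10, k), (10, k) ✓
P=15: 3 rows → {Q,R} = (1, j), (1, j), (1, j) ✓
P=13: 2 rows → {Q,R} = (13, m), (13, m) ✓
The only P value with inconsistent RHS is P=18.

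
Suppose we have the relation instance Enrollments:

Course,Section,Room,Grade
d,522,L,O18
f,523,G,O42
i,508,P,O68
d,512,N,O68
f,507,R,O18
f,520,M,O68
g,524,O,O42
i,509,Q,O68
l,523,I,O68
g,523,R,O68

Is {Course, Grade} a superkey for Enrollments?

Two distinct rows share (Course=i, Grade=O68), so {Course, Grade} does not determine every attribute — not a superkey.

No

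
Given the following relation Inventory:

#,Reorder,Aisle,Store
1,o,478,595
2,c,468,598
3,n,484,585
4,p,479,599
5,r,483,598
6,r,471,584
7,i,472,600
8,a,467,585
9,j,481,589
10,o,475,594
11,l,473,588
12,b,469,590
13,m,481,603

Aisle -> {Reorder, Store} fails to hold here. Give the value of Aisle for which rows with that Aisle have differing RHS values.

Aisle=478: row 1 → {Reorder,Store} = (o, 595) ✓
Aisle=468: row 2 → {Reorder,Store} = (c, 598) ✓
Aisle=484: row 3 → {Reorder,Store} = (n, 585) ✓
Aisle=479: row 4 → {Reorder,Store} = (p, 599) ✓
Aisle=483: row 5 → {Reorder,Store} = (r, 598) ✓
Aisle=471: row 6 → {Reorder,Store} = (r, 584) ✓
Aisle=472: row 7 → {Reorder,Store} = (i, 600) ✓
Aisle=467: row 8 → {Reorder,Store} = (a, 585) ✓
Aisle=481: rows 9, 13 → {Reorder,Store} takes values {(j, 589), (m, 603)} — violation
Aisle=475: row 10 → {Reorder,Store} = (o, 594) ✓
Aisle=473: row 11 → {Reorder,Store} = (l, 588) ✓
Aisle=469: row 12 → {Reorder,Store} = (b, 590) ✓
The only Aisle value with inconsistent RHS is Aisle=481.

481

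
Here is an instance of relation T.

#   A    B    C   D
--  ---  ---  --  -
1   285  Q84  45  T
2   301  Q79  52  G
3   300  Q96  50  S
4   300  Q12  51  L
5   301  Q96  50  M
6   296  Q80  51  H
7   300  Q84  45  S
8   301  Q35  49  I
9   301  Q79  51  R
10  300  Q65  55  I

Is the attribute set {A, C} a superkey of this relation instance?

All 10 rows have distinct {A, C} values, so {A, C} → (all attributes) holds and {A, C} is a superkey.

Yes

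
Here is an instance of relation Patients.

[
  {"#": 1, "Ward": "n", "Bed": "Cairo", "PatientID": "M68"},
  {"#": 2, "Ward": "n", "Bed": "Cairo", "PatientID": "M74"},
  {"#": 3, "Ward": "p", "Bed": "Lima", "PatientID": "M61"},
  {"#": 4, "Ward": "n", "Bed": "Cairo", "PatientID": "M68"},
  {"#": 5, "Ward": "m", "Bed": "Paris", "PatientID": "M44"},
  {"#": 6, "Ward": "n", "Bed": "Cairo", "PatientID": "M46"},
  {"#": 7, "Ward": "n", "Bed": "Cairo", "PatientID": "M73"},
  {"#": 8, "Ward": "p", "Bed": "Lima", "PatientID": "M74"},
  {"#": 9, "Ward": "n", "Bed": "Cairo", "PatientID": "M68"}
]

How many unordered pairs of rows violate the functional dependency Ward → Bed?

Ward=n: all 6 rows agree on Bed — 0 pairs.
Ward=p: all 2 rows agree on Bed — 0 pairs.

0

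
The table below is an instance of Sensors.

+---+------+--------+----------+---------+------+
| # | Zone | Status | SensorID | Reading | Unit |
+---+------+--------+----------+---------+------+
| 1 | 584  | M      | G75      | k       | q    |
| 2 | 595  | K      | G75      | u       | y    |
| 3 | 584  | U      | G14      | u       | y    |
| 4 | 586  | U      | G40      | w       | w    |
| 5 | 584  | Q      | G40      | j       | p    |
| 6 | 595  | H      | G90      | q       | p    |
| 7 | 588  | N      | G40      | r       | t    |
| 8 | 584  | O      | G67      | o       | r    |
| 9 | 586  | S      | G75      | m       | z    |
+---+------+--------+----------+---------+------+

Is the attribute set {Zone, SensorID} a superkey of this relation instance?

Yes

All 9 rows have distinct {Zone, SensorID} values, so {Zone, SensorID} → (all attributes) holds and {Zone, SensorID} is a superkey.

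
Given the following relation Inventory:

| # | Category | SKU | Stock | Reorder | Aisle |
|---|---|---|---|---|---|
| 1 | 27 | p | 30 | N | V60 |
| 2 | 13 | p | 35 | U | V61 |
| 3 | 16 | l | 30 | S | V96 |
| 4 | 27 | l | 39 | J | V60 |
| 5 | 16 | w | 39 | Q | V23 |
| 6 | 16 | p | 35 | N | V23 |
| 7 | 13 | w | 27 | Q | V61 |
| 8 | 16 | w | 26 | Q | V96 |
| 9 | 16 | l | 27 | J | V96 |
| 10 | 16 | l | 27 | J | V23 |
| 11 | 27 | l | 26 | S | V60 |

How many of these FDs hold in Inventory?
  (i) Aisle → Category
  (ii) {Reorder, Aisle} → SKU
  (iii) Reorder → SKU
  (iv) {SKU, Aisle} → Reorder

3

(i) Aisle → Category: every LHS value maps to a single RHS value — holds.
(ii) {Reorder, Aisle} → SKU: every LHS value maps to a single RHS value — holds.
(iii) Reorder → SKU: every LHS value maps to a single RHS value — holds.
(iv) {SKU, Aisle} → Reorder: (SKU=l, Aisle=V96): rows 3, 9 → Reorder takes values {S, J} — violation; (SKU=l, Aisle=V60): rows 4, 11 → Reorder takes values {J, S} — violation — fails.
3 of the 4 dependencies hold.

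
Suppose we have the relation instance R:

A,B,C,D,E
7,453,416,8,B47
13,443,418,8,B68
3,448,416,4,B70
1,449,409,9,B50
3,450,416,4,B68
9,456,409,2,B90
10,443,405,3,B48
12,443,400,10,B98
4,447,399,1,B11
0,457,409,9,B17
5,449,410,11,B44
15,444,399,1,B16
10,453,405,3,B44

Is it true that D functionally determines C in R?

D=8: 2 rows → C takes values {416, 418} — violation
D=4: 2 rows → C = 416, 416 ✓
D=9: 2 rows → C = 409, 409 ✓
D=2: 1 row → C = 409 ✓
D=3: 2 rows → C = 405, 405 ✓
D=10: 1 row → C = 400 ✓
D=1: 2 rows → C = 399, 399 ✓
D=11: 1 row → C = 410 ✓
Two rows agree on D but differ on C, so D → C does not hold.

No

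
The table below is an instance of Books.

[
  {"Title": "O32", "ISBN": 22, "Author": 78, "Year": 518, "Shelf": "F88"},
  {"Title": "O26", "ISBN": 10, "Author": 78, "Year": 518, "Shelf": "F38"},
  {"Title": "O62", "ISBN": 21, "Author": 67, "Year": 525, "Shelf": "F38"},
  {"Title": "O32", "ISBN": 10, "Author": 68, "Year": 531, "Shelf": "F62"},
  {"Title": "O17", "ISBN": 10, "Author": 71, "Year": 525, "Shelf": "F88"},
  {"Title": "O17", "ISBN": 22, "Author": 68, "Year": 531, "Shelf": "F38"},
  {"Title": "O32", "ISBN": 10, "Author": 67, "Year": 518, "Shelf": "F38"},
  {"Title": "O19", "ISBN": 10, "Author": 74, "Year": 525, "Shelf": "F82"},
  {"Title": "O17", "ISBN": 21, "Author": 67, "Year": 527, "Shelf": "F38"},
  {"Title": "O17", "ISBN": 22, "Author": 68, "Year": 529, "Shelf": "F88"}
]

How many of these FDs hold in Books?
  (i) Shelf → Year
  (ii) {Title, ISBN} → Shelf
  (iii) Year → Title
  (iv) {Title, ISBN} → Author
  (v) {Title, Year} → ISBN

0

(i) Shelf → Year: Shelf=F88: 3 rows → Year takes values {518, 525, 529} — violation; Shelf=F38: 5 rows → Year takes values {518, 525, 531, 527} — violation — fails.
(ii) {Title, ISBN} → Shelf: (Title=O32, ISBN=10): 2 rows → Shelf takes values {F62, F38} — violation; (Title=O17, ISBN=22): 2 rows → Shelf takes values {F38, F88} — violation — fails.
(iii) Year → Title: Year=518: 3 rows → Title takes values {O32, O26} — violation; Year=525: 3 rows → Title takes values {O62, O17, O19} — violation; Year=531: 2 rows → Title takes values {O32, O17} — violation — fails.
(iv) {Title, ISBN} → Author: (Title=O32, ISBN=10): 2 rows → Author takes values {68, 67} — violation — fails.
(v) {Title, Year} → ISBN: (Title=O32, Year=518): 2 rows → ISBN takes values {22, 10} — violation — fails.
None of the 5 dependencies hold.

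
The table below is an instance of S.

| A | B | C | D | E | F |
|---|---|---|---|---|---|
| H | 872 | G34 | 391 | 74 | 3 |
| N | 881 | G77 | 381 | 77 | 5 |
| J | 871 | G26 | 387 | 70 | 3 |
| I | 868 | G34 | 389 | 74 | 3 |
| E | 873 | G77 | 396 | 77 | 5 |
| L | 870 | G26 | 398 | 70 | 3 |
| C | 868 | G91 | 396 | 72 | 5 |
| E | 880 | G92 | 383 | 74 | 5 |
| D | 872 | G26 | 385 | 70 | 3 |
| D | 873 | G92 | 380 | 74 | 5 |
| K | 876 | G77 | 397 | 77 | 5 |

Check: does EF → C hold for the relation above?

Yes

(E=74, F=3): 2 rows → C = G34, G34 ✓
(E=77, F=5): 3 rows → C = G77, G77, G77 ✓
(E=70, F=3): 3 rows → C = G26, G26, G26 ✓
(E=72, F=5): 1 row → C = G91 ✓
(E=74, F=5): 2 rows → C = G92, G92 ✓
Every EF value is associated with a single C value, so EF → C holds.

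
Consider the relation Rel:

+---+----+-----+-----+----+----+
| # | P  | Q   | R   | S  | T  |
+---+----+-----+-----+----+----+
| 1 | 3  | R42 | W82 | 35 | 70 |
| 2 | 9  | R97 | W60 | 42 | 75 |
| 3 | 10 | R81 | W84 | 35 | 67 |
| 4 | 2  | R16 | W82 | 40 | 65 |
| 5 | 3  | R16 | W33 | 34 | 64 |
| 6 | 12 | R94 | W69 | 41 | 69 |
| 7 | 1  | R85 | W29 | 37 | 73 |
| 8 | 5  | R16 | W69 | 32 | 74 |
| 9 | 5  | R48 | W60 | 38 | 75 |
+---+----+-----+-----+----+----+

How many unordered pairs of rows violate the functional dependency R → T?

R=W82: violating pairs (1,4) — 1 pair.
R=W60: all 2 rows agree on T — 0 pairs.
R=W69: violating pairs (6,8) — 1 pair.

2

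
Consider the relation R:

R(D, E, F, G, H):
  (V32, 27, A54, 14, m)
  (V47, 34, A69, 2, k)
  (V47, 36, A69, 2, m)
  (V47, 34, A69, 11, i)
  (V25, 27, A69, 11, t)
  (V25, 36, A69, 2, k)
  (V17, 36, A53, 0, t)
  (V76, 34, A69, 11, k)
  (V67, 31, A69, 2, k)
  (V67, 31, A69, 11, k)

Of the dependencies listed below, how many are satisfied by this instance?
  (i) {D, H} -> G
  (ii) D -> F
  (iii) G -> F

(i) {D, H} -> G: (D=V67, H=k): 2 rows → G takes values {2, 11} — violation — fails.
(ii) D -> F: every LHS value maps to a single RHS value — holds.
(iii) G -> F: every LHS value maps to a single RHS value — holds.
2 of the 3 dependencies hold.

2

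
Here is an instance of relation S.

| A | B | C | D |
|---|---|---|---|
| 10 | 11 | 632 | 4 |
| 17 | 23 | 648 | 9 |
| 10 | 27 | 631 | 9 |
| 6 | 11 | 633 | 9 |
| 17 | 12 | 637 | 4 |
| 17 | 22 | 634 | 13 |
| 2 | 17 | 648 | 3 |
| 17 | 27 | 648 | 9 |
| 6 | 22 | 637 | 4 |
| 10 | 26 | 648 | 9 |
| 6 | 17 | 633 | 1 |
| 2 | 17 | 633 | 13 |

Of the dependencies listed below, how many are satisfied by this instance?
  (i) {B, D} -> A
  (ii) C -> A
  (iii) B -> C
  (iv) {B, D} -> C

(i) {B, D} -> A: (B=27, D=9): 2 rows → A takes values {10, 17} — violation — fails.
(ii) C -> A: C=648: 4 rows → A takes values {17, 2, 10} — violation; C=633: 3 rows → A takes values {6, 2} — violation; C=637: 2 rows → A takes values {17, 6} — violation — fails.
(iii) B -> C: B=11: 2 rows → C takes values {632, 633} — violation; B=27: 2 rows → C takes values {631, 648} — violation; B=22: 2 rows → C takes values {634, 637} — violation; B=17: 3 rows → C takes values {648, 633} — violation — fails.
(iv) {B, D} -> C: (B=27, D=9): 2 rows → C takes values {631, 648} — violation — fails.
None of the 4 dependencies hold.

0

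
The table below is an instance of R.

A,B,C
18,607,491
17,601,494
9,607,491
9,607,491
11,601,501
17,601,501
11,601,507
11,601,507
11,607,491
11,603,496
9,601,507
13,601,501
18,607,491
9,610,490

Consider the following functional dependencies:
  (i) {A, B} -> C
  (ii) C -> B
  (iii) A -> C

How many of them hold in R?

(i) {A, B} -> C: (A=17, B=601): 2 rows → C takes values {494, 501} — violation; (A=11, B=601): 3 rows → C takes values {501, 507} — violation — fails.
(ii) C -> B: every LHS value maps to a single RHS value — holds.
(iii) A -> C: A=17: 2 rows → C takes values {494, 501} — violation; A=9: 4 rows → C takes values {491, 507, 490} — violation; A=11: 5 rows → C takes values {501, 507, 491, 496} — violation — fails.
1 of the 3 dependencies holds.

1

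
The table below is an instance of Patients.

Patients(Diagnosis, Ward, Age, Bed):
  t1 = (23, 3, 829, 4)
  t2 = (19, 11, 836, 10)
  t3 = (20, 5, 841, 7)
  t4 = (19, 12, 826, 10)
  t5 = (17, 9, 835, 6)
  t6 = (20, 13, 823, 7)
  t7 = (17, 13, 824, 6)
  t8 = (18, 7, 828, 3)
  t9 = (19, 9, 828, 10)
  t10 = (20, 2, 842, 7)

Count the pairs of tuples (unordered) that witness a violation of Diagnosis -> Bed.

0

Diagnosis=19: all 3 rows agree on Bed — 0 pairs.
Diagnosis=20: all 3 rows agree on Bed — 0 pairs.
Diagnosis=17: all 2 rows agree on Bed — 0 pairs.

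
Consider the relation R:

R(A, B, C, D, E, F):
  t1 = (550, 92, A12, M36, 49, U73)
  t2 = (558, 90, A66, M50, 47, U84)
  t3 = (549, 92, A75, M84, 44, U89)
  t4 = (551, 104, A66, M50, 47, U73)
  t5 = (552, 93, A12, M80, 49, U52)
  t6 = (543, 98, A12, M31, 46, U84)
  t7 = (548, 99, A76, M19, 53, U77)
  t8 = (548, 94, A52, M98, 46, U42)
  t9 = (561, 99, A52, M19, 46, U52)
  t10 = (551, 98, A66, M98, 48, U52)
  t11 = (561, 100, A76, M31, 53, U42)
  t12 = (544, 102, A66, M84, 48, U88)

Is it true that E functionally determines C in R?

No

E=49: rows 1, 5 → C = A12, A12 ✓
E=47: rows 2, 4 → C = A66, A66 ✓
E=44: row 3 → C = A75 ✓
E=46: rows 6, 8, 9 → C takes values {A12, A52} — violation
E=53: rows 7, 11 → C = A76, A76 ✓
E=48: rows 10, 12 → C = A66, A66 ✓
Two rows agree on E but differ on C, so E → C does not hold.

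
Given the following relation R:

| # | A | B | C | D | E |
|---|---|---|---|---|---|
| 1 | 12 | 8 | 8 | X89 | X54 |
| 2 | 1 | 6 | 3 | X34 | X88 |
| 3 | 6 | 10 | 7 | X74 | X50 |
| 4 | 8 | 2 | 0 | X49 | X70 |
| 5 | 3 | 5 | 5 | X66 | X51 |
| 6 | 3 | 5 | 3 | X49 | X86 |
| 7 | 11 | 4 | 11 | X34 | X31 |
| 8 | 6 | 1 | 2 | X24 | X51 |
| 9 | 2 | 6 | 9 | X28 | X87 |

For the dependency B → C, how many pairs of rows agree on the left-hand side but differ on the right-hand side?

2

B=6: violating pairs (2,9) — 1 pair.
B=5: violating pairs (5,6) — 1 pair.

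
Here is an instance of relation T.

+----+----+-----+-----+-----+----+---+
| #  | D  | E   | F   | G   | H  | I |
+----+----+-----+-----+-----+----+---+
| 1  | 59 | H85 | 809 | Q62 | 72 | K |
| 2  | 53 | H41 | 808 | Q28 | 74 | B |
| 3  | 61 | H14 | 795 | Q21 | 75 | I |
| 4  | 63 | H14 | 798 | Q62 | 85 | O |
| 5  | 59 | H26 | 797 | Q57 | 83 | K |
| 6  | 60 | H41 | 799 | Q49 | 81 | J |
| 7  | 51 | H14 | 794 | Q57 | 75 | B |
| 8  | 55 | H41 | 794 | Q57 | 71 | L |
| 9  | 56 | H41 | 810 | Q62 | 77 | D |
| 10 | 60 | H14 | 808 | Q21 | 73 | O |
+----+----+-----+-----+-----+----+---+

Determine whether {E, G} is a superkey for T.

Rows 3 and 10 have the same {E, G} value (E=H14, G=Q21) but are distinct tuples, so {E, G} does not determine every attribute — not a superkey.

No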